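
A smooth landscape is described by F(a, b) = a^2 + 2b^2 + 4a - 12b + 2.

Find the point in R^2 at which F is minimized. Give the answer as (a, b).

F(a,b) separates as P(a) + Q(b) + 2, so its minimum is min P + min Q + 2.
P'(a) = 2a + 4 vanishes at a ∈ {-2}; Q'(b) = 4b - 12 vanishes at b ∈ {3}.
Local minima of P (where P''>0): P(-2)=-4. Local minima of Q: Q(3)=-18.
So the global minimum of F is P(-2) + Q(3) + 2 = -4 − 18 + 2 = -20, attained at (-2, 3).

(-2, 3)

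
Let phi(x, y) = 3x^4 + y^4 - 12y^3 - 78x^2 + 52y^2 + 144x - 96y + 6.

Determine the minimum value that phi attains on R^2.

phi(x,y) separates as P(x) + Q(y) + 6, so its minimum is min P + min Q + 6.
P'(x) = 12(x - 3)(x - 1)(x + 4) vanishes at x ∈ {-4, 1, 3}; Q'(y) = 4(y - 4)(y - 3)(y - 2) vanishes at y ∈ {2, 3, 4}.
Local minima of P (where P''>0): P(-4)=-1056, P(3)=-27. Local minima of Q: Q(2)=-64, Q(4)=-64.
So the global minimum of phi is P(-4) + Q(2) + 6 = -1056 − 64 + 6 = -1114, attained at (-4, 2).

-1114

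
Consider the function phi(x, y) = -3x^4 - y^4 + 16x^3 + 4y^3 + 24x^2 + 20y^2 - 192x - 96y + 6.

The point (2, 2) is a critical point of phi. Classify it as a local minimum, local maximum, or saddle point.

The mixed partial ∂²phi/∂x∂y is 0, so the Hessian at any point is diag(phi_xx, phi_yy) = diag(12(-3x^2 + 8x + 4), 4(-3y^2 + 6y + 10)).
At (2, 2): H = diag(96, 40).
Both eigenvalues are positive, so H is positive definite: a local minimum.

local minimum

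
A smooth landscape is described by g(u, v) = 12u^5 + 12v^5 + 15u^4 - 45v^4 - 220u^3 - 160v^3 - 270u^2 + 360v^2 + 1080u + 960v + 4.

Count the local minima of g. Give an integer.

g separates as a function of u plus a function of v, so ∇g=0 decouples.
∂g/∂u = 60(u - 3)(u - 1)(u + 2)(u + 3) = 0 at u ∈ {-3, -2, 1, 3}; ∂g/∂v = 60(v - 4)(v - 2)(v + 1)(v + 2) = 0 at v ∈ {-2, -1, 2, 4}.
The Hessian is diagonal: diag(g_uu, g_vv). Second derivatives: g_uu(-3)=-1440, g_uu(-2)=900, g_uu(1)=-1440, g_uu(3)=3600; g_vv(-2)=-1440, g_vv(-1)=900, g_vv(2)=-1440, g_vv(4)=3600.
Local minima occur where both diagonal entries positive: (-2, -1), (-2, 4), (3, -1), (3, 4). Count: 4.

4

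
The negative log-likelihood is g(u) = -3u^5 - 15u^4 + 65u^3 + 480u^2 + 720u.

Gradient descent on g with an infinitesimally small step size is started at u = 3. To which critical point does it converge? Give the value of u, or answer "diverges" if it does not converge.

-1

g'(u) = -15(u - 4)(u + 1)(u + 3)(u + 4), so g'(3) = 2520.
Gradient descent moves in the -g' direction, i.e. u is decreasing.
The nearest critical point in that direction is u = -1, where g'' = 450 > 0 (a local minimum). The iterate converges there.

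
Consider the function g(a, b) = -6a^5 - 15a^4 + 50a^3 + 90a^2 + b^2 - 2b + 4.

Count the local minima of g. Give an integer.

g separates as a function of a plus a function of b, so ∇g=0 decouples.
∂g/∂a = -30a(a - 2)(a + 1)(a + 3) = 0 at a ∈ {-3, -1, 0, 2}; ∂g/∂b = 2(b - 1) = 0 at b ∈ {1}.
The Hessian is diagonal: diag(g_aa, g_bb). Second derivatives: g_aa(-3)=900, g_aa(-1)=-180, g_aa(0)=180, g_aa(2)=-900; g_bb(1)=2.
Local minima occur where both diagonal entries positive: (-3, 1), (0, 1). Count: 2.

2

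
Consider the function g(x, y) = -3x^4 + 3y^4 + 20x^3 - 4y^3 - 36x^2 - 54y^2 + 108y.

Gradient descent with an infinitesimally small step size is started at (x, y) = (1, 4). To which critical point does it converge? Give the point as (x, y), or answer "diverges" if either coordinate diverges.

g is separable, so gradient descent decouples: x follows -∂g/∂x, y follows -∂g/∂y.
∂g/∂x = -12x(x - 3)(x - 2); at x=1 this is -24, so x increases.
∂g/∂y = 12(y - 3)(y - 1)(y + 3); at y=4 this is 252, so y decreases.
x converges to its nearest critical value 2 (a local min of the x-part); y converges to 3. The iterate converges to (2, 3).

(2, 3)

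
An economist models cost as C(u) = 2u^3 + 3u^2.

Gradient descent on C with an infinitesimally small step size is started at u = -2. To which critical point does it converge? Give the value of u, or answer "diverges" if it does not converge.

C'(u) = 6u(u + 1), so C'(-2) = 12.
Gradient descent moves in the -C' direction, i.e. u is decreasing.
There is no critical point below u=-2, and C' keeps the same sign, so the iterate runs off to −∞.

diverges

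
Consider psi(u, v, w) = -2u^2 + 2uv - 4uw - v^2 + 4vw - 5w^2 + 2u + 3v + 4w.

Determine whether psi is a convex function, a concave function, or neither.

psi is quadratic, so its Hessian is the constant matrix H = [[-4, 2, -4], [2, -2, 4], [-4, 4, -10]].
Leading principal minors: -4, 4, -8.
Signs alternate −, +, − ⇒ H ≺ 0 ⇒ concave.

concave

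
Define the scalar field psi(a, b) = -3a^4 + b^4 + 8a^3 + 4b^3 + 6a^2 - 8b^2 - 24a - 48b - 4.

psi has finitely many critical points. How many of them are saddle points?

5

psi separates as a function of a plus a function of b, so ∇psi=0 decouples.
∂psi/∂a = -12(a - 2)(a - 1)(a + 1) = 0 at a ∈ {-1, 1, 2}; ∂psi/∂b = 4(b - 2)(b + 2)(b + 3) = 0 at b ∈ {-3, -2, 2}.
The Hessian is diagonal: diag(psi_aa, psi_bb). Second derivatives: psi_aa(-1)=-72, psi_aa(1)=24, psi_aa(2)=-36; psi_bb(-3)=20, psi_bb(-2)=-16, psi_bb(2)=80.
Saddle points occur where the two diagonal entries have opposite signs: (-1, -3), (-1, 2), (1, -2), (2, -3), (2, 2). Count: 5.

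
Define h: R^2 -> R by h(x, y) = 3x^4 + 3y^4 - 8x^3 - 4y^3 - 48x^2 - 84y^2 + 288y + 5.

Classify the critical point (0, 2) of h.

The mixed partial ∂²h/∂x∂y is 0, so the Hessian at any point is diag(h_xx, h_yy) = diag(12(3x^2 - 4x - 8), 12(3y^2 - 2y - 14)).
At (0, 2): H = diag(-96, -72).
Both eigenvalues are negative, so H is negative definite: a local maximum.

local maximum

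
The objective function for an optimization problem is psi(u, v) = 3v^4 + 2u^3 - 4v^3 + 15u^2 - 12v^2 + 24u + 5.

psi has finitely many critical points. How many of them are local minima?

psi separates as a function of u plus a function of v, so ∇psi=0 decouples.
∂psi/∂u = 6(u + 1)(u + 4) = 0 at u ∈ {-4, -1}; ∂psi/∂v = 12v(v - 2)(v + 1) = 0 at v ∈ {-1, 0, 2}.
The Hessian is diagonal: diag(psi_uu, psi_vv). Second derivatives: psi_uu(-4)=-18, psi_uu(-1)=18; psi_vv(-1)=36, psi_vv(0)=-24, psi_vv(2)=72.
Local minima occur where both diagonal entries positive: (-1, -1), (-1, 2). Count: 2.

2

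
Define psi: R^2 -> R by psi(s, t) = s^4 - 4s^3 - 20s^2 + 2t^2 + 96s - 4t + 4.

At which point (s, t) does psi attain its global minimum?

(-3, 1)

psi(s,t) separates as P(s) + Q(t) + 4, so its minimum is min P + min Q + 4.
P'(s) = 4(s - 4)(s - 2)(s + 3) vanishes at s ∈ {-3, 2, 4}; Q'(t) = 4(t - 1) vanishes at t ∈ {1}.
Local minima of P (where P''>0): P(-3)=-279, P(4)=64. Local minima of Q: Q(1)=-2.
So the global minimum of psi is P(-3) + Q(1) + 4 = -279 − 2 + 4 = -277, attained at (-3, 1).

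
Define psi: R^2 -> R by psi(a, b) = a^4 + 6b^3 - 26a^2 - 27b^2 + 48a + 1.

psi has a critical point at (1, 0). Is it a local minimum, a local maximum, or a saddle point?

The mixed partial ∂²psi/∂a∂b is 0, so the Hessian at any point is diag(psi_aa, psi_bb) = diag(4(3a^2 - 13), 18(2b - 3)).
At (1, 0): H = diag(-40, -54).
Both eigenvalues are negative, so H is negative definite: a local maximum.

local maximum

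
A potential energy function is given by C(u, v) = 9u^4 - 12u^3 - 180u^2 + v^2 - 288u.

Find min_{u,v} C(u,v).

-2496

C(u,v) separates as P(u) + Q(v), so its minimum is min P + min Q.
P'(u) = 36(u - 4)(u + 1)(u + 2) vanishes at u ∈ {-2, -1, 4}; Q'(v) = 2v vanishes at v ∈ {0}.
Local minima of P (where P''>0): P(-2)=96, P(4)=-2496. Local minima of Q: Q(0)=0.
So the global minimum of C is P(4) + Q(0) = -2496 + 0 = -2496, attained at (4, 0).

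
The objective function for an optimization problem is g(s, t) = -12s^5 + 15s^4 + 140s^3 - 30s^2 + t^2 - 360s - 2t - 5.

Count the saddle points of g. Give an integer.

2

g separates as a function of s plus a function of t, so ∇g=0 decouples.
∂g/∂s = -60(s - 3)(s - 1)(s + 1)(s + 2) = 0 at s ∈ {-2, -1, 1, 3}; ∂g/∂t = 2(t - 1) = 0 at t ∈ {1}.
The Hessian is diagonal: diag(g_ss, g_tt). Second derivatives: g_ss(-2)=900, g_ss(-1)=-480, g_ss(1)=720, g_ss(3)=-2400; g_tt(1)=2.
Saddle points occur where the two diagonal entries have opposite signs: (-1, 1), (3, 1). Count: 2.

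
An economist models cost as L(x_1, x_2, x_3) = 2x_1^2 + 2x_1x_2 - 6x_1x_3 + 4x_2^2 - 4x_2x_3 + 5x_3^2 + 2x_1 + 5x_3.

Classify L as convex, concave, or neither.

L is quadratic, so its Hessian is the constant matrix H = [[4, 2, -6], [2, 8, -4], [-6, -4, 10]].
Leading principal minors: 4, 28, 24.
All positive ⇒ H ≻ 0 ⇒ convex.

convex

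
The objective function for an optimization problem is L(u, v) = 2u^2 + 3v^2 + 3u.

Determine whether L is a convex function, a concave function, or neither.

convex

L is quadratic, so its Hessian is the constant matrix H = [[4, 0], [0, 6]].
det(H) = 24, tr(H) = 10.
det(H) > 0 and tr(H) > 0, so H is positive definite everywhere: convex.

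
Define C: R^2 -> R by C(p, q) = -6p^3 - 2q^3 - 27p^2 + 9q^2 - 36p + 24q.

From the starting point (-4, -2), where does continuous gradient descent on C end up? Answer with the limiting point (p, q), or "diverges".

(-2, -1)

C is separable, so gradient descent decouples: p follows -∂C/∂p, q follows -∂C/∂q.
∂C/∂p = -18(p + 1)(p + 2); at p=-4 this is -108, so p increases.
∂C/∂q = -6(q - 4)(q + 1); at q=-2 this is -36, so q increases.
p converges to its nearest critical value -2 (a local min of the p-part); q converges to -1. The iterate converges to (-2, -1).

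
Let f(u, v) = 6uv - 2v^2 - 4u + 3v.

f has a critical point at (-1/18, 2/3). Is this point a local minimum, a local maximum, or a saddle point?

The Hessian of f is constant: H = [[0, 6], [6, -4]].
det(H) = 0·(-4) − 6² = -36.
Since det(H) < 0, H is indefinite and the critical point is a saddle point.

saddle point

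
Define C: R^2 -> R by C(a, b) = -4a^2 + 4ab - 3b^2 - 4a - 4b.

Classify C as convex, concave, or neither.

concave

C is quadratic, so its Hessian is the constant matrix H = [[-8, 4], [4, -6]].
det(H) = 32, tr(H) = -14.
det(H) > 0 and tr(H) < 0, so H is negative definite everywhere: concave.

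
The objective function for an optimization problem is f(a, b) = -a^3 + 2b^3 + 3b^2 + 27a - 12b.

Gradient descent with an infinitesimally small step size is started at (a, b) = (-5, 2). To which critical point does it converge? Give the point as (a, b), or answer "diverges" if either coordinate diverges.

f is separable, so gradient descent decouples: a follows -∂f/∂a, b follows -∂f/∂b.
∂f/∂a = -3(a - 3)(a + 3); at a=-5 this is -48, so a increases.
∂f/∂b = 6(b - 1)(b + 2); at b=2 this is 24, so b decreases.
a converges to its nearest critical value -3 (a local min of the a-part); b converges to 1. The iterate converges to (-3, 1).

(-3, 1)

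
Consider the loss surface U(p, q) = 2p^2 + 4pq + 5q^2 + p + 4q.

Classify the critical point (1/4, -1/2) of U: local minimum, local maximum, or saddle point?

local minimum

The Hessian of U is constant: H = [[4, 4], [4, 10]].
det(H) = 4·10 − 4² = 24.
det(H) > 0 and tr(H) = 14 > 0, so H is positive definite and the point is a local minimum.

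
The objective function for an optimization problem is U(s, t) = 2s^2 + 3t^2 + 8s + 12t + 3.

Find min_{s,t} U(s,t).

U(s,t) separates as P(s) + Q(t) + 3, so its minimum is min P + min Q + 3.
P'(s) = 4s + 8 vanishes at s ∈ {-2}; Q'(t) = 6(t + 2) vanishes at t ∈ {-2}.
Local minima of P (where P''>0): P(-2)=-8. Local minima of Q: Q(-2)=-12.
So the global minimum of U is P(-2) + Q(-2) + 3 = -8 − 12 + 3 = -17, attained at (-2, -2).

-17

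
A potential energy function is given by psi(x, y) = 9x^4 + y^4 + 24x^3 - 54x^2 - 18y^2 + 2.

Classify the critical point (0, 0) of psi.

The mixed partial ∂²psi/∂x∂y is 0, so the Hessian at any point is diag(psi_xx, psi_yy) = diag(36(3x^2 + 4x - 3), 12(y^2 - 3)).
At (0, 0): H = diag(-108, -36).
Both eigenvalues are negative, so H is negative definite: a local maximum.

local maximum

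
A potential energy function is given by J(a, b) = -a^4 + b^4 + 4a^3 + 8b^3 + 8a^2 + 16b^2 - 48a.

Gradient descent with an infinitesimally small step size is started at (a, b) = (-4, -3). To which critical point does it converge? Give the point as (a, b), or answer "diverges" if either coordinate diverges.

diverges

J is separable, so gradient descent decouples: a follows -∂J/∂a, b follows -∂J/∂b.
∂J/∂a = -4(a - 3)(a - 2)(a + 2); at a=-4 this is 336, so a decreases.
∂J/∂b = 4b(b + 2)(b + 4); at b=-3 this is 12, so b decreases.
The a-coordinate has no critical point in that direction and runs off to infinity.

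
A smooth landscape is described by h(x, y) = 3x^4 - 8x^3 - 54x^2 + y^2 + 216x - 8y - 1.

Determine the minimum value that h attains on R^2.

-692

h(x,y) separates as P(x) + Q(y) − 1, so its minimum is min P + min Q − 1.
P'(x) = 12(x - 3)(x - 2)(x + 3) vanishes at x ∈ {-3, 2, 3}; Q'(y) = 2y - 8 vanishes at y ∈ {4}.
Local minima of P (where P''>0): P(-3)=-675, P(3)=189. Local minima of Q: Q(4)=-16.
So the global minimum of h is P(-3) + Q(4) − 1 = -675 − 16 − 1 = -692, attained at (-3, 4).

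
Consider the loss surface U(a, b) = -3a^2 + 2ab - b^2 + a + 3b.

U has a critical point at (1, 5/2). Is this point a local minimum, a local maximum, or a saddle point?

local maximum

The Hessian of U is constant: H = [[-6, 2], [2, -2]].
det(H) = (-6)·(-2) − 2² = 8.
det(H) > 0 and tr(H) = -8 < 0, so H is negative definite and the point is a local maximum.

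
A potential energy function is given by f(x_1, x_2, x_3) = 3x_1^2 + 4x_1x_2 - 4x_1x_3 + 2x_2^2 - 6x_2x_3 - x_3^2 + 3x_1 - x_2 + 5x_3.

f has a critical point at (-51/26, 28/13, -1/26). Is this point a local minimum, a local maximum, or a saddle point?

The Hessian is constant: H = [[6, 4, -4], [4, 4, -6], [-4, -6, -2]].
Leading principal minors: Δ₁ = 6, Δ₂ = 8, Δ₃ = -104.
The minors fit neither the all-positive nor the alternating-sign pattern, so H is indefinite: a saddle point.

saddle point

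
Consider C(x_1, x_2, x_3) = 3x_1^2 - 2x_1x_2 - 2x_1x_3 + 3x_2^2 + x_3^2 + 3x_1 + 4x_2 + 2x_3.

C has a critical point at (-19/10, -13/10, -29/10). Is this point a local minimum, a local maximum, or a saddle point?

The Hessian is constant: H = [[6, -2, -2], [-2, 6, 0], [-2, 0, 2]].
Leading principal minors: Δ₁ = 6, Δ₂ = 32, Δ₃ = 40.
All leading minors are positive, so H is positive definite: a local minimum.

local minimum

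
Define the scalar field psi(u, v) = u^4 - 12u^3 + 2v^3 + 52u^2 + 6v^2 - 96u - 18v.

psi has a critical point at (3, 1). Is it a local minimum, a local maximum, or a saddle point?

The mixed partial ∂²psi/∂u∂v is 0, so the Hessian at any point is diag(psi_uu, psi_vv) = diag(4(3u^2 - 18u + 26), 12(v + 1)).
At (3, 1): H = diag(-4, 24).
The eigenvalues have opposite signs, so H is indefinite: a saddle point.

saddle point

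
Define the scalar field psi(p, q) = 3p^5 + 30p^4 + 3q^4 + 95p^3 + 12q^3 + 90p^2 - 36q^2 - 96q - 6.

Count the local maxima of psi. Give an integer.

2

psi separates as a function of p plus a function of q, so ∇psi=0 decouples.
∂psi/∂p = 15p(p + 1)(p + 3)(p + 4) = 0 at p ∈ {-4, -3, -1, 0}; ∂psi/∂q = 12(q - 2)(q + 1)(q + 4) = 0 at q ∈ {-4, -1, 2}.
The Hessian is diagonal: diag(psi_pp, psi_qq). Second derivatives: psi_pp(-4)=-180, psi_pp(-3)=90, psi_pp(-1)=-90, psi_pp(0)=180; psi_qq(-4)=216, psi_qq(-1)=-108, psi_qq(2)=216.
Local maxima occur where both diagonal entries negative: (-4, -1), (-1, -1). Count: 2.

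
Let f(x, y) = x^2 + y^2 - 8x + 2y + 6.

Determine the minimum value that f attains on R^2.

f(x,y) separates as P(x) + Q(y) + 6, so its minimum is min P + min Q + 6.
P'(x) = 2x - 8 vanishes at x ∈ {4}; Q'(y) = 2y + 2 vanishes at y ∈ {-1}.
Local minima of P (where P''>0): P(4)=-16. Local minima of Q: Q(-1)=-1.
So the global minimum of f is P(4) + Q(-1) + 6 = -16 − 1 + 6 = -11, attained at (4, -1).

-11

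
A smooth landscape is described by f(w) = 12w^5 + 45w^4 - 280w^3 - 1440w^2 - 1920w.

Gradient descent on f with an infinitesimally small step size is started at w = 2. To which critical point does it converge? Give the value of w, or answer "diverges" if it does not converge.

f'(w) = 60(w - 4)(w + 1)(w + 2)(w + 4), so f'(2) = -8640.
Gradient descent moves in the -f' direction, i.e. w is increasing.
The nearest critical point in that direction is w = 4, where f'' = 14400 > 0 (a local minimum). The iterate converges there.

4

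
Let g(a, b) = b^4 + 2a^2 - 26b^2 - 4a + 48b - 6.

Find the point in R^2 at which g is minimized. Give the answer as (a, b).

g(a,b) separates as P(a) + Q(b) − 6, so its minimum is min P + min Q − 6.
P'(a) = 4a - 4 vanishes at a ∈ {1}; Q'(b) = 4(b - 3)(b - 1)(b + 4) vanishes at b ∈ {-4, 1, 3}.
Local minima of P (where P''>0): P(1)=-2. Local minima of Q: Q(-4)=-352, Q(3)=-9.
So the global minimum of g is P(1) + Q(-4) − 6 = -2 − 352 − 6 = -360, attained at (1, -4).

(1, -4)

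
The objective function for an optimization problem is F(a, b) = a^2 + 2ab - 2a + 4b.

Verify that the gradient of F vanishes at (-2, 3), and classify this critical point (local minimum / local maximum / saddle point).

∇F = (2a + 2b - 2, 2a + 4); substituting (-2, 3) gives ∇F = (0, 0), so (-2, 3) is indeed a critical point.
The Hessian of F is constant: H = [[2, 2], [2, 0]].
det(H) = 2·0 − 2² = -4.
Since det(H) < 0, H is indefinite and the critical point is a saddle point.

saddle point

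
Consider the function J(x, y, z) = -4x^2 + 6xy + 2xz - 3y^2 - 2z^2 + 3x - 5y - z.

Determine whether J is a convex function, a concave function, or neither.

J is quadratic, so its Hessian is the constant matrix H = [[-8, 6, 2], [6, -6, 0], [2, 0, -4]].
Leading principal minors: -8, 12, -24.
Signs alternate −, +, − ⇒ H ≺ 0 ⇒ concave.

concave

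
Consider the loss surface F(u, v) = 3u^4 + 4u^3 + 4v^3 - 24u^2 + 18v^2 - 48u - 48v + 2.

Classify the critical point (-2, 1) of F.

The mixed partial ∂²F/∂u∂v is 0, so the Hessian at any point is diag(F_uu, F_vv) = diag(12(3u^2 + 2u - 4), 12(2v + 3)).
At (-2, 1): H = diag(48, 60).
Both eigenvalues are positive, so H is positive definite: a local minimum.

local minimum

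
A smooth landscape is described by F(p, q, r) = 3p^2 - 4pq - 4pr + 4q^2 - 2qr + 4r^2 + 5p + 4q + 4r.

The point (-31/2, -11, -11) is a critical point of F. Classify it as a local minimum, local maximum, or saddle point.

The Hessian is constant: H = [[6, -4, -4], [-4, 8, -2], [-4, -2, 8]].
Leading principal minors: Δ₁ = 6, Δ₂ = 32, Δ₃ = 40.
All leading minors are positive, so H is positive definite: a local minimum.

local minimum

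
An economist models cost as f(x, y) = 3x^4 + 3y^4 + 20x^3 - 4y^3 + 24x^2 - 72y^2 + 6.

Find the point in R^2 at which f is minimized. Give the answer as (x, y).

(-4, 4)

f(x,y) separates as P(x) + Q(y) + 6, so its minimum is min P + min Q + 6.
P'(x) = 12x(x + 1)(x + 4) vanishes at x ∈ {-4, -1, 0}; Q'(y) = 12y(y - 4)(y + 3) vanishes at y ∈ {-3, 0, 4}.
Local minima of P (where P''>0): P(-4)=-128, P(0)=0. Local minima of Q: Q(-3)=-297, Q(4)=-640.
So the global minimum of f is P(-4) + Q(4) + 6 = -128 − 640 + 6 = -762, attained at (-4, 4).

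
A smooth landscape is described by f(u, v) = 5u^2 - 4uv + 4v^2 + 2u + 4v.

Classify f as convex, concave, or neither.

f is quadratic, so its Hessian is the constant matrix H = [[10, -4], [-4, 8]].
det(H) = 64, tr(H) = 18.
det(H) > 0 and tr(H) > 0, so H is positive definite everywhere: convex.

convex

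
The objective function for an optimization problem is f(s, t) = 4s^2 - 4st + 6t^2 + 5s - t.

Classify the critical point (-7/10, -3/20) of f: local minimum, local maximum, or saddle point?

The Hessian of f is constant: H = [[8, -4], [-4, 12]].
det(H) = 8·12 − (-4)² = 80.
det(H) > 0 and tr(H) = 20 > 0, so H is positive definite and the point is a local minimum.

local minimum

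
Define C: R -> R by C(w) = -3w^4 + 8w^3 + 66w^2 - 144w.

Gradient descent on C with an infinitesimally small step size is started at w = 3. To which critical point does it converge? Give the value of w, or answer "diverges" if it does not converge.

1

C'(w) = -12(w - 4)(w - 1)(w + 3), so C'(3) = 144.
Gradient descent moves in the -C' direction, i.e. w is decreasing.
The nearest critical point in that direction is w = 1, where C'' = 144 > 0 (a local minimum). The iterate converges there.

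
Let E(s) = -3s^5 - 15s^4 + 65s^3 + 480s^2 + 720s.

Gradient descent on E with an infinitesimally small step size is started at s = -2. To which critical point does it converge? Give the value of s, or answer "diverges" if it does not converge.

-1

E'(s) = -15(s - 4)(s + 1)(s + 3)(s + 4), so E'(-2) = -180.
Gradient descent moves in the -E' direction, i.e. s is increasing.
The nearest critical point in that direction is s = -1, where E'' = 450 > 0 (a local minimum). The iterate converges there.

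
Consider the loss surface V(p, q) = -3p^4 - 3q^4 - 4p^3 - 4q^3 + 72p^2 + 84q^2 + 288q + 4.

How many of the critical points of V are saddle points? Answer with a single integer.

4

V separates as a function of p plus a function of q, so ∇V=0 decouples.
∂V/∂p = -12p(p - 3)(p + 4) = 0 at p ∈ {-4, 0, 3}; ∂V/∂q = -12(q - 4)(q + 2)(q + 3) = 0 at q ∈ {-3, -2, 4}.
The Hessian is diagonal: diag(V_pp, V_qq). Second derivatives: V_pp(-4)=-336, V_pp(0)=144, V_pp(3)=-252; V_qq(-3)=-84, V_qq(-2)=72, V_qq(4)=-504.
Saddle points occur where the two diagonal entries have opposite signs: (-4, -2), (0, -3), (0, 4), (3, -2). Count: 4.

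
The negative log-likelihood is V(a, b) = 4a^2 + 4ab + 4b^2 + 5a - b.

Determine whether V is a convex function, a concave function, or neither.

V is quadratic, so its Hessian is the constant matrix H = [[8, 4], [4, 8]].
det(H) = 48, tr(H) = 16.
det(H) > 0 and tr(H) > 0, so H is positive definite everywhere: convex.

convex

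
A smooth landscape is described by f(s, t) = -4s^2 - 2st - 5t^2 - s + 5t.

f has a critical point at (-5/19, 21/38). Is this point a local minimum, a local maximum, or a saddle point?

The Hessian of f is constant: H = [[-8, -2], [-2, -10]].
det(H) = (-8)·(-10) − (-2)² = 76.
det(H) > 0 and tr(H) = -18 < 0, so H is negative definite and the point is a local maximum.

local maximum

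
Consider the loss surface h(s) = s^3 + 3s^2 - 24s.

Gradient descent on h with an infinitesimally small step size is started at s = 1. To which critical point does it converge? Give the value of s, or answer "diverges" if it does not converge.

h'(s) = 3(s - 2)(s + 4), so h'(1) = -15.
Gradient descent moves in the -h' direction, i.e. s is increasing.
The nearest critical point in that direction is s = 2, where h'' = 18 > 0 (a local minimum). The iterate converges there.

2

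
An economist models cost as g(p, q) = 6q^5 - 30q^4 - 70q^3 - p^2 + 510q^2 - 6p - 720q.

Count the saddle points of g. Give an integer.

2

g separates as a function of p plus a function of q, so ∇g=0 decouples.
∂g/∂p = -2(p + 3) = 0 at p ∈ {-3}; ∂g/∂q = 30(q - 4)(q - 2)(q - 1)(q + 3) = 0 at q ∈ {-3, 1, 2, 4}.
The Hessian is diagonal: diag(g_pp, g_qq). Second derivatives: g_pp(-3)=-2; g_qq(-3)=-4200, g_qq(1)=360, g_qq(2)=-300, g_qq(4)=1260.
Saddle points occur where the two diagonal entries have opposite signs: (-3, 1), (-3, 4). Count: 2.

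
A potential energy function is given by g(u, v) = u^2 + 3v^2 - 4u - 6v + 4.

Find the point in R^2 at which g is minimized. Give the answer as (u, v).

g(u,v) separates as P(u) + Q(v) + 4, so its minimum is min P + min Q + 4.
P'(u) = 2u - 4 vanishes at u ∈ {2}; Q'(v) = 6v - 6 vanishes at v ∈ {1}.
Local minima of P (where P''>0): P(2)=-4. Local minima of Q: Q(1)=-3.
So the global minimum of g is P(2) + Q(1) + 4 = -4 − 3 + 4 = -3, attained at (2, 1).

(2, 1)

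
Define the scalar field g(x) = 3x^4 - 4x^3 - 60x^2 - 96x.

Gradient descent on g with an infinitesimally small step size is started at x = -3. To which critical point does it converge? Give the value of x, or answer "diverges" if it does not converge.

-2

g'(x) = 12(x - 4)(x + 1)(x + 2), so g'(-3) = -168.
Gradient descent moves in the -g' direction, i.e. x is increasing.
The nearest critical point in that direction is x = -2, where g'' = 72 > 0 (a local minimum). The iterate converges there.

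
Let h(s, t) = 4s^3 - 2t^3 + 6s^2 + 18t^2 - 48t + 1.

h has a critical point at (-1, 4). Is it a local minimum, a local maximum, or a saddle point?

The mixed partial ∂²h/∂s∂t is 0, so the Hessian at any point is diag(h_ss, h_tt) = diag(12(2s + 1), 12(-t + 3)).
At (-1, 4): H = diag(-12, -12).
Both eigenvalues are negative, so H is negative definite: a local maximum.

local maximum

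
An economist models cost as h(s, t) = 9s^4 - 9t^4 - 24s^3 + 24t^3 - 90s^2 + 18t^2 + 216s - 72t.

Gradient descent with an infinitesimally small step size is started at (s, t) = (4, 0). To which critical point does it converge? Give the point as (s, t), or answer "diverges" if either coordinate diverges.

h is separable, so gradient descent decouples: s follows -∂h/∂s, t follows -∂h/∂t.
∂h/∂s = 36(s - 3)(s - 1)(s + 2); at s=4 this is 648, so s decreases.
∂h/∂t = -36(t - 2)(t - 1)(t + 1); at t=0 this is -72, so t increases.
s converges to its nearest critical value 3 (a local min of the s-part); t converges to 1. The iterate converges to (3, 1).

(3, 1)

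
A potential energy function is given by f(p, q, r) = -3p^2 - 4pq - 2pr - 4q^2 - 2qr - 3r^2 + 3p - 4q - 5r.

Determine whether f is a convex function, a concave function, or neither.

concave

f is quadratic, so its Hessian is the constant matrix H = [[-6, -4, -2], [-4, -8, -2], [-2, -2, -6]].
Leading principal minors: -6, 32, -168.
Signs alternate −, +, − ⇒ H ≺ 0 ⇒ concave.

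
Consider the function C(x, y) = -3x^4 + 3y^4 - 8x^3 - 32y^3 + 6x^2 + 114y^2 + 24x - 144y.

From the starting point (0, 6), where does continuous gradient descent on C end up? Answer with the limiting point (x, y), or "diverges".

(-1, 4)

C is separable, so gradient descent decouples: x follows -∂C/∂x, y follows -∂C/∂y.
∂C/∂x = -12(x - 1)(x + 1)(x + 2); at x=0 this is 24, so x decreases.
∂C/∂y = 12(y - 4)(y - 3)(y - 1); at y=6 this is 360, so y decreases.
x converges to its nearest critical value -1 (a local min of the x-part); y converges to 4. The iterate converges to (-1, 4).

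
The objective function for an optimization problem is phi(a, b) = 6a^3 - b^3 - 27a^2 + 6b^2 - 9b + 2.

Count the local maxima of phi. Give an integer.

1

phi separates as a function of a plus a function of b, so ∇phi=0 decouples.
∂phi/∂a = 18a(a - 3) = 0 at a ∈ {0, 3}; ∂phi/∂b = -3(b - 3)(b - 1) = 0 at b ∈ {1, 3}.
The Hessian is diagonal: diag(phi_aa, phi_bb). Second derivatives: phi_aa(0)=-54, phi_aa(3)=54; phi_bb(1)=6, phi_bb(3)=-6.
Local maxima occur where both diagonal entries negative: (0, 3). Count: 1.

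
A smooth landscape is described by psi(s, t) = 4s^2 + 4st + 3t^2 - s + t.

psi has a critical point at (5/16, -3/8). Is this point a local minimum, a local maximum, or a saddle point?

local minimum

The Hessian of psi is constant: H = [[8, 4], [4, 6]].
det(H) = 8·6 − 4² = 32.
det(H) > 0 and tr(H) = 14 > 0, so H is positive definite and the point is a local minimum.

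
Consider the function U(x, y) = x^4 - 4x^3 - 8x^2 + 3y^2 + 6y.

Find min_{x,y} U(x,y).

-131

U(x,y) separates as P(x) + Q(y), so its minimum is min P + min Q.
P'(x) = 4x(x - 4)(x + 1) vanishes at x ∈ {-1, 0, 4}; Q'(y) = 6y + 6 vanishes at y ∈ {-1}.
Local minima of P (where P''>0): P(-1)=-3, P(4)=-128. Local minima of Q: Q(-1)=-3.
So the global minimum of U is P(4) + Q(-1) = -128 − 3 = -131, attained at (4, -1).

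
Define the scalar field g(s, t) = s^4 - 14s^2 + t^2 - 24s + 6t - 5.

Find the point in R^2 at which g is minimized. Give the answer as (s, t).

g(s,t) separates as P(s) + Q(t) − 5, so its minimum is min P + min Q − 5.
P'(s) = 4(s - 3)(s + 1)(s + 2) vanishes at s ∈ {-2, -1, 3}; Q'(t) = 2(t + 3) vanishes at t ∈ {-3}.
Local minima of P (where P''>0): P(-2)=8, P(3)=-117. Local minima of Q: Q(-3)=-9.
So the global minimum of g is P(3) + Q(-3) − 5 = -117 − 9 − 5 = -131, attained at (3, -3).

(3, -3)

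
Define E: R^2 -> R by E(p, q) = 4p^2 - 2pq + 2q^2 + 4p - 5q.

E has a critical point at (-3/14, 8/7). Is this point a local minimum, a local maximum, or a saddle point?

local minimum

The Hessian of E is constant: H = [[8, -2], [-2, 4]].
det(H) = 8·4 − (-2)² = 28.
det(H) > 0 and tr(H) = 12 > 0, so H is positive definite and the point is a local minimum.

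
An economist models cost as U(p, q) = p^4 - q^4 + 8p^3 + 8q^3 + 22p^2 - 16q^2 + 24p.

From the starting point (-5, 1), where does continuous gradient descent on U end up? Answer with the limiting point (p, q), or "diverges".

U is separable, so gradient descent decouples: p follows -∂U/∂p, q follows -∂U/∂q.
∂U/∂p = 4(p + 1)(p + 2)(p + 3); at p=-5 this is -96, so p increases.
∂U/∂q = -4q(q - 4)(q - 2); at q=1 this is -12, so q increases.
p converges to its nearest critical value -3 (a local min of the p-part); q converges to 2. The iterate converges to (-3, 2).

(-3, 2)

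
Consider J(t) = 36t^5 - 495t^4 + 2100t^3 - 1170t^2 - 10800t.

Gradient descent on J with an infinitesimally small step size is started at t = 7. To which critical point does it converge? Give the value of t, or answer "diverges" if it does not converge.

J'(t) = 180(t - 5)(t - 4)(t - 3)(t + 1), so J'(7) = 34560.
Gradient descent moves in the -J' direction, i.e. t is decreasing.
The nearest critical point in that direction is t = 5, where J'' = 2160 > 0 (a local minimum). The iterate converges there.

5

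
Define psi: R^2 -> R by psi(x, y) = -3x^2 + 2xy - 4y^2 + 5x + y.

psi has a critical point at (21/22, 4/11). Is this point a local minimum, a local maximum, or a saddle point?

The Hessian of psi is constant: H = [[-6, 2], [2, -8]].
det(H) = (-6)·(-8) − 2² = 44.
det(H) > 0 and tr(H) = -14 < 0, so H is negative definite and the point is a local maximum.

local maximum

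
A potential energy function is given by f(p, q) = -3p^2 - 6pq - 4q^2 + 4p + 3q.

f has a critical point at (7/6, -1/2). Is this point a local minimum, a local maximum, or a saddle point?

local maximum

The Hessian of f is constant: H = [[-6, -6], [-6, -8]].
det(H) = (-6)·(-8) − (-6)² = 12.
det(H) > 0 and tr(H) = -14 < 0, so H is negative definite and the point is a local maximum.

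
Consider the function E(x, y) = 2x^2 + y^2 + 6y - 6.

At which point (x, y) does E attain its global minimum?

(0, -3)

E(x,y) separates as P(x) + Q(y) − 6, so its minimum is min P + min Q − 6.
P'(x) = 4x vanishes at x ∈ {0}; Q'(y) = 2y + 6 vanishes at y ∈ {-3}.
Local minima of P (where P''>0): P(0)=0. Local minima of Q: Q(-3)=-9.
So the global minimum of E is P(0) + Q(-3) − 6 = 0 − 9 − 6 = -15, attained at (0, -3).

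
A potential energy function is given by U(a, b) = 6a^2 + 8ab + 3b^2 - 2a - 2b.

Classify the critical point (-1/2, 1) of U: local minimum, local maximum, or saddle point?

The Hessian of U is constant: H = [[12, 8], [8, 6]].
det(H) = 12·6 − 8² = 8.
det(H) > 0 and tr(H) = 18 > 0, so H is positive definite and the point is a local minimum.

local minimum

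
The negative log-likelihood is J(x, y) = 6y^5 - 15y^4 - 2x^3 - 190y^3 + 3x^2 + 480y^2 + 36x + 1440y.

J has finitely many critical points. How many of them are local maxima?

J separates as a function of x plus a function of y, so ∇J=0 decouples.
∂J/∂x = -6(x - 3)(x + 2) = 0 at x ∈ {-2, 3}; ∂J/∂y = 30(y - 4)(y - 3)(y + 1)(y + 4) = 0 at y ∈ {-4, -1, 3, 4}.
The Hessian is diagonal: diag(J_xx, J_yy). Second derivatives: J_xx(-2)=30, J_xx(3)=-30; J_yy(-4)=-5040, J_yy(-1)=1800, J_yy(3)=-840, J_yy(4)=1200.
Local maxima occur where both diagonal entries negative: (3, -4), (3, 3). Count: 2.

2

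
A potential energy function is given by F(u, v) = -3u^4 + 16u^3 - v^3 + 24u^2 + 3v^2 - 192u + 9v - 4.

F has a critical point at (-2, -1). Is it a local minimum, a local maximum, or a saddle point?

saddle point

The mixed partial ∂²F/∂u∂v is 0, so the Hessian at any point is diag(F_uu, F_vv) = diag(12(-3u^2 + 8u + 4), 6(-v + 1)).
At (-2, -1): H = diag(-288, 12).
The eigenvalues have opposite signs, so H is indefinite: a saddle point.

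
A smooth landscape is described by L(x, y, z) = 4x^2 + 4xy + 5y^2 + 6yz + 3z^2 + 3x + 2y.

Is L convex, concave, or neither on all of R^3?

L is quadratic, so its Hessian is the constant matrix H = [[8, 4, 0], [4, 10, 6], [0, 6, 6]].
Leading principal minors: 8, 64, 96.
All positive ⇒ H ≻ 0 ⇒ convex.

convex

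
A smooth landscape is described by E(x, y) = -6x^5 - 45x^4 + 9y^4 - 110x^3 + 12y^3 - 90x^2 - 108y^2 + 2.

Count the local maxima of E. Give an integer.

E separates as a function of x plus a function of y, so ∇E=0 decouples.
∂E/∂x = -30x(x + 1)(x + 2)(x + 3) = 0 at x ∈ {-3, -2, -1, 0}; ∂E/∂y = 36y(y - 2)(y + 3) = 0 at y ∈ {-3, 0, 2}.
The Hessian is diagonal: diag(E_xx, E_yy). Second derivatives: E_xx(-3)=180, E_xx(-2)=-60, E_xx(-1)=60, E_xx(0)=-180; E_yy(-3)=540, E_yy(0)=-216, E_yy(2)=360.
Local maxima occur where both diagonal entries negative: (-2, 0), (0, 0). Count: 2.

2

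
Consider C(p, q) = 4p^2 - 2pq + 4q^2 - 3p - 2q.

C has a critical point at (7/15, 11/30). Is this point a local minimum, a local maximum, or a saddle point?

The Hessian of C is constant: H = [[8, -2], [-2, 8]].
det(H) = 8·8 − (-2)² = 60.
det(H) > 0 and tr(H) = 16 > 0, so H is positive definite and the point is a local minimum.

local minimum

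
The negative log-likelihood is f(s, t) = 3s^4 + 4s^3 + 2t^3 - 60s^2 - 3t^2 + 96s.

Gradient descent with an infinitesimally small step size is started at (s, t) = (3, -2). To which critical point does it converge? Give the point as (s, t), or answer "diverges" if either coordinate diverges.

diverges

f is separable, so gradient descent decouples: s follows -∂f/∂s, t follows -∂f/∂t.
∂f/∂s = 12(s - 2)(s - 1)(s + 4); at s=3 this is 168, so s decreases.
∂f/∂t = 6t(t - 1); at t=-2 this is 36, so t decreases.
The t-coordinate has no critical point in that direction and runs off to infinity.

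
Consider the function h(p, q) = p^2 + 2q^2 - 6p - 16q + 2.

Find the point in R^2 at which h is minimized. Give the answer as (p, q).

h(p,q) separates as A(p) + B(q) + 2, so its minimum is min A + min B + 2.
A'(p) = 2p - 6 vanishes at p ∈ {3}; B'(q) = 4q - 16 vanishes at q ∈ {4}.
Local minima of A (where A''>0): A(3)=-9. Local minima of B: B(4)=-32.
So the global minimum of h is A(3) + B(4) + 2 = -9 − 32 + 2 = -39, attained at (3, 4).

(3, 4)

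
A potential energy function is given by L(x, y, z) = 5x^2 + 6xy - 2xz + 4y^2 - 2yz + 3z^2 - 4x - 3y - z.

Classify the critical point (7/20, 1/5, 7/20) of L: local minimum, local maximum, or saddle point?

The Hessian is constant: H = [[10, 6, -2], [6, 8, -2], [-2, -2, 6]].
Leading principal minors: Δ₁ = 10, Δ₂ = 44, Δ₃ = 240.
All leading minors are positive, so H is positive definite: a local minimum.

local minimum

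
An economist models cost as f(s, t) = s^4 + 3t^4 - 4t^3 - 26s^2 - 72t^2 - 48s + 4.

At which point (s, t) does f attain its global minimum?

(4, 4)

f(s,t) separates as P(s) + Q(t) + 4, so its minimum is min P + min Q + 4.
P'(s) = 4(s - 4)(s + 1)(s + 3) vanishes at s ∈ {-3, -1, 4}; Q'(t) = 12t(t - 4)(t + 3) vanishes at t ∈ {-3, 0, 4}.
Local minima of P (where P''>0): P(-3)=-9, P(4)=-352. Local minima of Q: Q(-3)=-297, Q(4)=-640.
So the global minimum of f is P(4) + Q(4) + 4 = -352 − 640 + 4 = -988, attained at (4, 4).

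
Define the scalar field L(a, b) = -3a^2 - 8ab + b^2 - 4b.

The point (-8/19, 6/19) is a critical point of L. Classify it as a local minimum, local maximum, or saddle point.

saddle point

The Hessian of L is constant: H = [[-6, -8], [-8, 2]].
det(H) = (-6)·2 − (-8)² = -76.
Since det(H) < 0, H is indefinite and the critical point is a saddle point.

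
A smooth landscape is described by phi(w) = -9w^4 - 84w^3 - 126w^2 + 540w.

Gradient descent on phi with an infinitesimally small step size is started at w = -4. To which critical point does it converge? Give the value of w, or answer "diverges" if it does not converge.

phi'(w) = -36(w - 1)(w + 3)(w + 5), so phi'(-4) = -180.
Gradient descent moves in the -phi' direction, i.e. w is increasing.
The nearest critical point in that direction is w = -3, where phi'' = 288 > 0 (a local minimum). The iterate converges there.

-3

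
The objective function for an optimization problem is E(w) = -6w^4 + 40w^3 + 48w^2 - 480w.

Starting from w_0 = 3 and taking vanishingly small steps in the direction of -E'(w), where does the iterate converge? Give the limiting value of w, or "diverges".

E'(w) = -24(w - 5)(w - 2)(w + 2), so E'(3) = 240.
Gradient descent moves in the -E' direction, i.e. w is decreasing.
The nearest critical point in that direction is w = 2, where E'' = 288 > 0 (a local minimum). The iterate converges there.

2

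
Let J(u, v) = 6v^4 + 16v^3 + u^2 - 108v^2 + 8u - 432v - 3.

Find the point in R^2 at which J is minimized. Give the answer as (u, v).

(-4, 3)

J(u,v) separates as P(u) + Q(v) − 3, so its minimum is min P + min Q − 3.
P'(u) = 2u + 8 vanishes at u ∈ {-4}; Q'(v) = 24(v - 3)(v + 2)(v + 3) vanishes at v ∈ {-3, -2, 3}.
Local minima of P (where P''>0): P(-4)=-16. Local minima of Q: Q(-3)=378, Q(3)=-1350.
So the global minimum of J is P(-4) + Q(3) − 3 = -16 − 1350 − 3 = -1369, attained at (-4, 3).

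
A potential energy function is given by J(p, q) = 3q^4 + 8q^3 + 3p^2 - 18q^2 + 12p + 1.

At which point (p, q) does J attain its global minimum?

(-2, -3)

J(p,q) separates as A(p) + B(q) + 1, so its minimum is min A + min B + 1.
A'(p) = 6p + 12 vanishes at p ∈ {-2}; B'(q) = 12q(q - 1)(q + 3) vanishes at q ∈ {-3, 0, 1}.
Local minima of A (where A''>0): A(-2)=-12. Local minima of B: B(-3)=-135, B(1)=-7.
So the global minimum of J is A(-2) + B(-3) + 1 = -12 − 135 + 1 = -146, attained at (-2, -3).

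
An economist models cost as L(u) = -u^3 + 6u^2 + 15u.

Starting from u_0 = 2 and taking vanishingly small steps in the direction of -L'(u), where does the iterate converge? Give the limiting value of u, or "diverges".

L'(u) = -3(u - 5)(u + 1), so L'(2) = 27.
Gradient descent moves in the -L' direction, i.e. u is decreasing.
The nearest critical point in that direction is u = -1, where L'' = 18 > 0 (a local minimum). The iterate converges there.

-1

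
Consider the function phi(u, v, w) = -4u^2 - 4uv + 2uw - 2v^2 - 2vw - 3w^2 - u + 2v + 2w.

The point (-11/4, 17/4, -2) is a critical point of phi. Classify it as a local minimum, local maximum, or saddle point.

The Hessian is constant: H = [[-8, -4, 2], [-4, -4, -2], [2, -2, -6]].
Leading principal minors: Δ₁ = -8, Δ₂ = 16, Δ₃ = -16.
The minors alternate sign starting negative (−, +, −), so H is negative definite: a local maximum.

local maximum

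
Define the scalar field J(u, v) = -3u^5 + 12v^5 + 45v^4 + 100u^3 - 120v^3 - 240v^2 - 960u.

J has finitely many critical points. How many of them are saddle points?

8

J separates as a function of u plus a function of v, so ∇J=0 decouples.
∂J/∂u = -15(u - 4)(u - 2)(u + 2)(u + 4) = 0 at u ∈ {-4, -2, 2, 4}; ∂J/∂v = 60v(v - 2)(v + 1)(v + 4) = 0 at v ∈ {-4, -1, 0, 2}.
The Hessian is diagonal: diag(J_uu, J_vv). Second derivatives: J_uu(-4)=1440, J_uu(-2)=-720, J_uu(2)=720, J_uu(4)=-1440; J_vv(-4)=-4320, J_vv(-1)=540, J_vv(0)=-480, J_vv(2)=2160.
Saddle points occur where the two diagonal entries have opposite signs: (-4, -4), (-4, 0), (-2, -1), (-2, 2), (2, -4), (2, 0), (4, -1), (4, 2). Count: 8.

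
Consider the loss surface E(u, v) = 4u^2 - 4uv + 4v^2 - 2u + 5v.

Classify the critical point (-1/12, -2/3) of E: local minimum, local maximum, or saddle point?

local minimum

The Hessian of E is constant: H = [[8, -4], [-4, 8]].
det(H) = 8·8 − (-4)² = 48.
det(H) > 0 and tr(H) = 16 > 0, so H is positive definite and the point is a local minimum.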